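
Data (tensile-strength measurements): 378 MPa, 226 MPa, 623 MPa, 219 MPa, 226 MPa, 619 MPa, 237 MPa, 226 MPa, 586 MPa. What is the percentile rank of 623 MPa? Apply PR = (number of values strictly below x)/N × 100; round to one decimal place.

88.9

N = 9.
Strictly below 623: 8. Equal to 623: 1.
PR = 8/9 × 100 = 88.9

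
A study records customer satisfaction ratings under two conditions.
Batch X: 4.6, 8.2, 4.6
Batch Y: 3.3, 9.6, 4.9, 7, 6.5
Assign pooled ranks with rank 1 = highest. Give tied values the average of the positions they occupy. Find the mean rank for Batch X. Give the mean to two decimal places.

Sorted (descending): 9.6, 8.2, 7, 6.5, 4.9, 4.6, 4.6, 3.3
The 2 values of 4.6 occupy positions 6–7 → average rank (6+7)/2 = 6.5.
Batch X values → pooled ranks: 4.6→6.5, 8.2→2, 4.6→6.5
Mean rank = (6.5 + 2 + 6.5) / 3 = 5.00

5.00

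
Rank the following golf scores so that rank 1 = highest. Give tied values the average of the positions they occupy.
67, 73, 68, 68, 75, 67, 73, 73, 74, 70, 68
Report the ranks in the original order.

Sorted (descending): 75, 74, 73, 73, 73, 70, 68, 68, 68, 67, 67
The 3 values of 73 occupy positions 3–5 → average rank 4.
The 3 values of 68 occupy positions 7–9 → average rank 8.
The 2 values of 67 occupy positions 10–11 → average rank (10+11)/2 = 10.5.

10.5, 4, 8, 8, 1, 10.5, 4, 4, 2, 6, 8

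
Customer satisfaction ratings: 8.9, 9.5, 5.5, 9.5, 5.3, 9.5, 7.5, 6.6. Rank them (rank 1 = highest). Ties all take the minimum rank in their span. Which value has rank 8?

Sorted (descending): 9.5, 9.5, 9.5, 8.9, 7.5, 6.6, 5.5, 5.3
The 3 values of 9.5 occupy positions 1–3 → each gets rank 1.
Rank 8 → value 5.3.

5.3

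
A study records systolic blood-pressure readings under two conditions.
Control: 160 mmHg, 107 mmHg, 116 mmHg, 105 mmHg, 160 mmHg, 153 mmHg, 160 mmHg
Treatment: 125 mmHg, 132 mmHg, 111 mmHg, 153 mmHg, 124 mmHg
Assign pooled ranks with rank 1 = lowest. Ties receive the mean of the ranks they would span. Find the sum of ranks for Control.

Sorted (ascending): 105, 107, 111, 116, 124, 125, 132, 153, 153, 160, 160, 160
The 2 values of 153 occupy positions 8–9 → average rank (8+9)/2 = 8.5.
The 3 values of 160 occupy positions 10–12 → average rank 11.
Control values → pooled ranks: 160→11, 107→2, 116→4, 105→1, 160→11, 153→8.5, 160→11
Rank sum = 11 + 2 + 4 + 1 + 11 + 8.5 + 11 = 48.5

48.5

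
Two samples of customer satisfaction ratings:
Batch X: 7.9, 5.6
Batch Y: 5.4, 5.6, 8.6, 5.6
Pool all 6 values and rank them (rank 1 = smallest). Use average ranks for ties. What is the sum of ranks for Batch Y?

13

Sorted (ascending): 5.4, 5.6, 5.6, 5.6, 7.9, 8.6
The 3 values of 5.6 occupy positions 2–4 → average rank 3.
Batch Y values → pooled ranks: 5.4→1, 5.6→3, 8.6→6, 5.6→3
Rank sum = 1 + 3 + 6 + 3 = 13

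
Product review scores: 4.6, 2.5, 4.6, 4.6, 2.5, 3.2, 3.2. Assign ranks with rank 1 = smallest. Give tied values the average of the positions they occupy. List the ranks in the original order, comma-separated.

Sorted (ascending): 2.5, 2.5, 3.2, 3.2, 4.6, 4.6, 4.6
The 2 values of 2.5 occupy positions 1–2 → average rank (1+2)/2 = 1.5.
The 2 values of 3.2 occupy positions 3–4 → average rank (3+4)/2 = 3.5.
The 3 values of 4.6 occupy positions 5–7 → average rank 6.

6, 1.5, 6, 6, 1.5, 3.5, 3.5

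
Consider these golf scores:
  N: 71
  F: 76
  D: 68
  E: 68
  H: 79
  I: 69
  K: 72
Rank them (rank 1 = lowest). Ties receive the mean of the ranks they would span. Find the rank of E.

1.5

Sorted (ascending): 68, 68, 69, 71, 72, 76, 79
The 2 values of 68 occupy positions 1–2 → average rank (1+2)/2 = 1.5.
E has value 68 → rank 1.5.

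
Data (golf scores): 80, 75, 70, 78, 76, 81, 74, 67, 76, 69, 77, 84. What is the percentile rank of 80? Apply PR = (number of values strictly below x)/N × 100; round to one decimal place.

75.0

N = 12.
Strictly below 80: 9. Equal to 80: 1.
PR = 9/12 × 100 = 75.0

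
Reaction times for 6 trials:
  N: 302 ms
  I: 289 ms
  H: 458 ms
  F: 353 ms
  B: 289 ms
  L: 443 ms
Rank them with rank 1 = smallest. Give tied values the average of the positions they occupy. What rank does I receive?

Sorted (ascending): 289, 289, 302, 353, 443, 458
The 2 values of 289 occupy positions 1–2 → average rank (1+2)/2 = 1.5.
I has value 289 ms → rank 1.5.

1.5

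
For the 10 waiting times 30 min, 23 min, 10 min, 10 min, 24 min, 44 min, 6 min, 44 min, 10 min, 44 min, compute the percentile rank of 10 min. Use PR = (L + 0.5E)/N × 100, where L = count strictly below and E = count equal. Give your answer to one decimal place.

25.0

N = 10.
Strictly below 10: 1. Equal to 10: 3.
PR = (1 + 0.5·3)/10 × 100 = 25.0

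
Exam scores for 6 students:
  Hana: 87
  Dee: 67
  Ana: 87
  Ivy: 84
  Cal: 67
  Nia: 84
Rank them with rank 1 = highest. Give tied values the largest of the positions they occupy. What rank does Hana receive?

2

Sorted (descending): 87, 87, 84, 84, 67, 67
The 2 values of 87 occupy positions 1–2 → each gets rank 2.
The 2 values of 84 occupy positions 3–4 → each gets rank 4.
The 2 values of 67 occupy positions 5–6 → each gets rank 6.
Hana has value 87 → rank 2.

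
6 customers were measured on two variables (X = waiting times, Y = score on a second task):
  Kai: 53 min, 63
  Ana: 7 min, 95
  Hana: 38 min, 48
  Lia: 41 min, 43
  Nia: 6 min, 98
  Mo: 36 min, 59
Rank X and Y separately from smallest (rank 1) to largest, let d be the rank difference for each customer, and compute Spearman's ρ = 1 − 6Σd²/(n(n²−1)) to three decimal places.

Ranks of variable 1: 6, 2, 4, 5, 1, 3
Ranks of variable 2: 4, 5, 2, 1, 6, 3
d = r₁ − r₂: 2, -3, 2, 4, -5, 0
d²: 4, 9, 4, 16, 25, 0; Σd² = 58
ρ = 1 − 6·58/(6·35) = 1 − 348/210 = -0.657

-0.657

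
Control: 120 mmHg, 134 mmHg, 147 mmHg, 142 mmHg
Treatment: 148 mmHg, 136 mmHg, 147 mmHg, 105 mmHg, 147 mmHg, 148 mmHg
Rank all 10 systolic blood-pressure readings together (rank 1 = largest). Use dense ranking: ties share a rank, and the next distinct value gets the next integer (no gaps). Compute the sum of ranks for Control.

16

Sorted (descending): 148, 148, 147, 147, 147, 142, 136, 134, 120, 105
The 2 values of 148 share dense rank 1.
The 3 values of 147 share dense rank 2.
Remaining distinct values take the next consecutive integers.
Control values → pooled ranks: 120→6, 134→5, 147→2, 142→3
Rank sum = 6 + 5 + 2 + 3 = 16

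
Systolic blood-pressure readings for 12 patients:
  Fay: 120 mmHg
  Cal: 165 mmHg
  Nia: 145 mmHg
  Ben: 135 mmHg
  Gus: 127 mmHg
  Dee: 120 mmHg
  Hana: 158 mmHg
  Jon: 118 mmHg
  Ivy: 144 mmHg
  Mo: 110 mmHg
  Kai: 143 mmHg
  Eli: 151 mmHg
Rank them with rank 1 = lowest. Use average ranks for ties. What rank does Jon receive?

2

Sorted (ascending): 110, 118, 120, 120, 127, 135, 143, 144, 145, 151, 158, 165
The 2 values of 120 occupy positions 3–4 → average rank (3+4)/2 = 3.5.
Jon has value 118 mmHg → rank 2.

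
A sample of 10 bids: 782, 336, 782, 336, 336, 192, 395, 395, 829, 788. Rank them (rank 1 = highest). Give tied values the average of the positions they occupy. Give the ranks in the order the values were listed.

3.5, 8, 3.5, 8, 8, 10, 5.5, 5.5, 1, 2

Sorted (descending): 829, 788, 782, 782, 395, 395, 336, 336, 336, 192
The 2 values of 782 occupy positions 3–4 → average rank (3+4)/2 = 3.5.
The 2 values of 395 occupy positions 5–6 → average rank (5+6)/2 = 5.5.
The 3 values of 336 occupy positions 7–9 → average rank 8.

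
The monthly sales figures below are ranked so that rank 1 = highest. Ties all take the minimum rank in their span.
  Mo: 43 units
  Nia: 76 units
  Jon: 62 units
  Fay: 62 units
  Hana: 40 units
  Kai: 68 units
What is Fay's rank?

Sorted (descending): 76, 68, 62, 62, 43, 40
The 2 values of 62 occupy positions 3–4 → each gets rank 3.
Fay has value 62 units → rank 3.

3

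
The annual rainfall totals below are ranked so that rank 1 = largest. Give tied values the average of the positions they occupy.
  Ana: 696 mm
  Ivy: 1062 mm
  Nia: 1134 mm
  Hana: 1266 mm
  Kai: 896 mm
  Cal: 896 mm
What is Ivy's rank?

Sorted (descending): 1266, 1134, 1062, 896, 896, 696
The 2 values of 896 occupy positions 4–5 → average rank (4+5)/2 = 4.5.
Ivy has value 1062 mm → rank 3.

3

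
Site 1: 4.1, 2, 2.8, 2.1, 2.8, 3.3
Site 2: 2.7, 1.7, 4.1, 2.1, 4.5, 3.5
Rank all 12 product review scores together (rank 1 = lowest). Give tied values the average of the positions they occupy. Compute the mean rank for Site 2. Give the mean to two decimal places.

Sorted (ascending): 1.7, 2, 2.1, 2.1, 2.7, 2.8, 2.8, 3.3, 3.5, 4.1, 4.1, 4.5
The 2 values of 2.1 occupy positions 3–4 → average rank (3+4)/2 = 3.5.
The 2 values of 2.8 occupy positions 6–7 → average rank (6+7)/2 = 6.5.
The 2 values of 4.1 occupy positions 10–11 → average rank (10+11)/2 = 10.5.
Site 2 values → pooled ranks: 2.7→5, 1.7→1, 4.1→10.5, 2.1→3.5, 4.5→12, 3.5→9
Mean rank = (5 + 1 + 10.5 + 3.5 + 12 + 9) / 6 = 6.83

6.83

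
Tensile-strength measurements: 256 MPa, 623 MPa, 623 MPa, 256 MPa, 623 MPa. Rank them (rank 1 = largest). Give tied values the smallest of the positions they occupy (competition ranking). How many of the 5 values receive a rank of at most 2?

3

Sorted (descending): 623, 623, 623, 256, 256
The 3 values of 623 occupy positions 1–3 → each gets rank 1.
The 2 values of 256 occupy positions 4–5 → each gets rank 4.
Ranks ≤ 2: {1, 1, 1} → 3 values.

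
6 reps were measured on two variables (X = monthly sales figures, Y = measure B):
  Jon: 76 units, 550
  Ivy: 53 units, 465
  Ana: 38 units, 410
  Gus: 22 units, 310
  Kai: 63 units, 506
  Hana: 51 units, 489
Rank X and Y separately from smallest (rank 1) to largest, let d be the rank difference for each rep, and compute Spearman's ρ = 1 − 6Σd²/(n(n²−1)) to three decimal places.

0.943

Ranks of variable 1: 6, 4, 2, 1, 5, 3
Ranks of variable 2: 6, 3, 2, 1, 5, 4
d = r₁ − r₂: 0, 1, 0, 0, 0, -1
d²: 0, 1, 0, 0, 0, 1; Σd² = 2
ρ = 1 − 6·2/(6·35) = 1 − 12/210 = 0.943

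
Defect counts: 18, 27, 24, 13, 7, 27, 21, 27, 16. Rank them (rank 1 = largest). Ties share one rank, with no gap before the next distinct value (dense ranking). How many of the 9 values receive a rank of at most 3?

5

Sorted (descending): 27, 27, 27, 24, 21, 18, 16, 13, 7
The 3 values of 27 share dense rank 1.
Remaining distinct values take the next consecutive integers.
Ranks ≤ 3: {1, 1, 1, 2, 3} → 5 values.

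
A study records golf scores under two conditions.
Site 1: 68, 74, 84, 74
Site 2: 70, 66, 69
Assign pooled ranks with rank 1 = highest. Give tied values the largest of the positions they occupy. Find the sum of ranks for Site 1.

13

Sorted (descending): 84, 74, 74, 70, 69, 68, 66
The 2 values of 74 occupy positions 2–3 → each gets rank 3.
Site 1 values → pooled ranks: 68→6, 74→3, 84→1, 74→3
Rank sum = 6 + 3 + 1 + 3 = 13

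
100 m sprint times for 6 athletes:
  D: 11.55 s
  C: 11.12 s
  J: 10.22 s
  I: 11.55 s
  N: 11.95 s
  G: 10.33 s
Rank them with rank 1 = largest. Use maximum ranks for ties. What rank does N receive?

1

Sorted (descending): 11.95, 11.55, 11.55, 11.12, 10.33, 10.22
The 2 values of 11.55 occupy positions 2–3 → each gets rank 3.
N has value 11.95 s → rank 1.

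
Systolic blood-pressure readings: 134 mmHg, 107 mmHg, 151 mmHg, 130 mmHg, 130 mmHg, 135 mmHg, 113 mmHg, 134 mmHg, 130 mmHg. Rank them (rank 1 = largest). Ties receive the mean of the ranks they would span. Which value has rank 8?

Sorted (descending): 151, 135, 134, 134, 130, 130, 130, 113, 107
The 2 values of 134 occupy positions 3–4 → average rank (3+4)/2 = 3.5.
The 3 values of 130 occupy positions 5–7 → average rank 6.
Rank 8 → value 113.

113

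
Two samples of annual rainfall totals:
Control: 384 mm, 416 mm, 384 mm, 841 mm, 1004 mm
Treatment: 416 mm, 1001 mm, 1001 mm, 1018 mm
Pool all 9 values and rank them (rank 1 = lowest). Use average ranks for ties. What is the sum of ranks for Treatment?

Sorted (ascending): 384, 384, 416, 416, 841, 1001, 1001, 1004, 1018
The 2 values of 384 occupy positions 1–2 → average rank (1+2)/2 = 1.5.
The 2 values of 416 occupy positions 3–4 → average rank (3+4)/2 = 3.5.
The 2 values of 1001 occupy positions 6–7 → average rank (6+7)/2 = 6.5.
Treatment values → pooled ranks: 416→3.5, 1001→6.5, 1001→6.5, 1018→9
Rank sum = 3.5 + 6.5 + 6.5 + 9 = 25.5

25.5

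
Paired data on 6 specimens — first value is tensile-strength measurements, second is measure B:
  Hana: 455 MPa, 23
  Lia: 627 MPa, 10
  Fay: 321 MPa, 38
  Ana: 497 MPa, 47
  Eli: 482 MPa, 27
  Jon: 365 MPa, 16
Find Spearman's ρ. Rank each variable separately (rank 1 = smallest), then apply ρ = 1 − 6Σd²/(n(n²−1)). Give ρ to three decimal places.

Ranks of variable 1: 3, 6, 1, 5, 4, 2
Ranks of variable 2: 3, 1, 5, 6, 4, 2
d = r₁ − r₂: 0, 5, -4, -1, 0, 0
d²: 0, 25, 16, 1, 0, 0; Σd² = 42
ρ = 1 − 6·42/(6·35) = 1 − 252/210 = -0.200

-0.200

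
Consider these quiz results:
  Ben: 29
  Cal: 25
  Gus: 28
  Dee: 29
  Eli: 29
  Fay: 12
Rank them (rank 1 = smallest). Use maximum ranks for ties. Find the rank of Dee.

Sorted (ascending): 12, 25, 28, 29, 29, 29
The 3 values of 29 occupy positions 4–6 → each gets rank 6.
Dee has value 29 → rank 6.

6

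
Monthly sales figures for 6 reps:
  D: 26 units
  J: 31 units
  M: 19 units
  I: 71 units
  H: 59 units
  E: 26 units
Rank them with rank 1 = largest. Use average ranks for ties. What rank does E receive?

Sorted (descending): 71, 59, 31, 26, 26, 19
The 2 values of 26 occupy positions 4–5 → average rank (4+5)/2 = 4.5.
E has value 26 units → rank 4.5.

4.5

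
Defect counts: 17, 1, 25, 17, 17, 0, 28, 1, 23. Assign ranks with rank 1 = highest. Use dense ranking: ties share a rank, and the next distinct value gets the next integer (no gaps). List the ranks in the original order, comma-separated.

4, 5, 2, 4, 4, 6, 1, 5, 3

Sorted (descending): 28, 25, 23, 17, 17, 17, 1, 1, 0
The 3 values of 17 share dense rank 4.
The 2 values of 1 share dense rank 5.
Remaining distinct values take the next consecutive integers.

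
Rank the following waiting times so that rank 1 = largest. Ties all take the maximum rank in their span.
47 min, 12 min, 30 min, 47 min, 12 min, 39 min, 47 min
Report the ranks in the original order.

3, 7, 5, 3, 7, 4, 3

Sorted (descending): 47, 47, 47, 39, 30, 12, 12
The 3 values of 47 occupy positions 1–3 → each gets rank 3.
The 2 values of 12 occupy positions 6–7 → each gets rank 7.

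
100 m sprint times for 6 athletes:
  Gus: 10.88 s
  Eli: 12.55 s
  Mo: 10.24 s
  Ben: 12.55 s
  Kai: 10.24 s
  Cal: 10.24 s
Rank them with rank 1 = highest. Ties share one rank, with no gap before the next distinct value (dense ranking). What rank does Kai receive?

Sorted (descending): 12.55, 12.55, 10.88, 10.24, 10.24, 10.24
The 2 values of 12.55 share dense rank 1.
The 3 values of 10.24 share dense rank 3.
Remaining distinct values take the next consecutive integers.
Kai has value 10.24 s → rank 3.

3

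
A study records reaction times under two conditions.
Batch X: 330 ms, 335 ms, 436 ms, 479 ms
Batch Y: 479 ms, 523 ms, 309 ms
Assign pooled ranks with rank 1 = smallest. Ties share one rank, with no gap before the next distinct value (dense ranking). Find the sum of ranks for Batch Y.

Sorted (ascending): 309, 330, 335, 436, 479, 479, 523
The 2 values of 479 share dense rank 5.
Remaining distinct values take the next consecutive integers.
Batch Y values → pooled ranks: 479→5, 523→6, 309→1
Rank sum = 5 + 6 + 1 = 12

12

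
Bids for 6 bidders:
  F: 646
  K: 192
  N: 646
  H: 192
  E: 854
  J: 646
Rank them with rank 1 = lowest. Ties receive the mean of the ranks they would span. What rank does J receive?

4

Sorted (ascending): 192, 192, 646, 646, 646, 854
The 2 values of 192 occupy positions 1–2 → average rank (1+2)/2 = 1.5.
The 3 values of 646 occupy positions 3–5 → average rank 4.
J has value 646 → rank 4.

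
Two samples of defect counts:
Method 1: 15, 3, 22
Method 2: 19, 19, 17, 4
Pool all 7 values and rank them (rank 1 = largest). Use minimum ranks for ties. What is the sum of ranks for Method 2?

14

Sorted (descending): 22, 19, 19, 17, 15, 4, 3
The 2 values of 19 occupy positions 2–3 → each gets rank 2.
Method 2 values → pooled ranks: 19→2, 19→2, 17→4, 4→6
Rank sum = 2 + 2 + 4 + 6 = 14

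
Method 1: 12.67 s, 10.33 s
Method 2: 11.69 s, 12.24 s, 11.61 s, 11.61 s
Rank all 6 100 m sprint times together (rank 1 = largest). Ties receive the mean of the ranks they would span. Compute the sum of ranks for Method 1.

7

Sorted (descending): 12.67, 12.24, 11.69, 11.61, 11.61, 10.33
The 2 values of 11.61 occupy positions 4–5 → average rank (4+5)/2 = 4.5.
Method 1 values → pooled ranks: 12.67→1, 10.33→6
Rank sum = 1 + 6 = 7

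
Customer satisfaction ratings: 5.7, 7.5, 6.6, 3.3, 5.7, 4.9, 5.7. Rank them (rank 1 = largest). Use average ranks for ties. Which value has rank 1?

7.5

Sorted (descending): 7.5, 6.6, 5.7, 5.7, 5.7, 4.9, 3.3
The 3 values of 5.7 occupy positions 3–5 → average rank 4.
Rank 1 → value 7.5.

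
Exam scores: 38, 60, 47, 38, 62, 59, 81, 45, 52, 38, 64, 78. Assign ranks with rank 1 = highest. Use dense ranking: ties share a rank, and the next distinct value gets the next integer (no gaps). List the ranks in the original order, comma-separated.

Sorted (descending): 81, 78, 64, 62, 60, 59, 52, 47, 45, 38, 38, 38
The 3 values of 38 share dense rank 10.
Remaining distinct values take the next consecutive integers.

10, 5, 8, 10, 4, 6, 1, 9, 7, 10, 3, 2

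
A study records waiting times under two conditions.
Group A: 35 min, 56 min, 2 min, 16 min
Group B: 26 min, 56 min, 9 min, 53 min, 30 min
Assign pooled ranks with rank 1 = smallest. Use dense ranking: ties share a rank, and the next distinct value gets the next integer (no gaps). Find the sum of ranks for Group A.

18

Sorted (ascending): 2, 9, 16, 26, 30, 35, 53, 56, 56
The 2 values of 56 share dense rank 8.
Remaining distinct values take the next consecutive integers.
Group A values → pooled ranks: 35→6, 56→8, 2→1, 16→3
Rank sum = 6 + 8 + 1 + 3 = 18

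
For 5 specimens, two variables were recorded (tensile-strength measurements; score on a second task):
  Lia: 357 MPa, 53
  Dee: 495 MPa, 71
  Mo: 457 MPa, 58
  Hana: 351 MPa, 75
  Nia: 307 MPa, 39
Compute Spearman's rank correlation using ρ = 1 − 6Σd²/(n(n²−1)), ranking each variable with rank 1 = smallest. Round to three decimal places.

Ranks of variable 1: 3, 5, 4, 2, 1
Ranks of variable 2: 2, 4, 3, 5, 1
d = r₁ − r₂: 1, 1, 1, -3, 0
d²: 1, 1, 1, 9, 0; Σd² = 12
ρ = 1 − 6·12/(5·24) = 1 − 72/120 = 0.400

0.400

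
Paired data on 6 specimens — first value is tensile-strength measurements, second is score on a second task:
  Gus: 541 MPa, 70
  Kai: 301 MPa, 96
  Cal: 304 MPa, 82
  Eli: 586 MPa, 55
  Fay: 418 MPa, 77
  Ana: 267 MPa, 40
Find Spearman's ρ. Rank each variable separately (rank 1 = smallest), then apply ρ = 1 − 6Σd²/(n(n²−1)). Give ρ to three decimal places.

-0.143

Ranks of variable 1: 5, 2, 3, 6, 4, 1
Ranks of variable 2: 3, 6, 5, 2, 4, 1
d = r₁ − r₂: 2, -4, -2, 4, 0, 0
d²: 4, 16, 4, 16, 0, 0; Σd² = 40
ρ = 1 − 6·40/(6·35) = 1 − 240/210 = -0.143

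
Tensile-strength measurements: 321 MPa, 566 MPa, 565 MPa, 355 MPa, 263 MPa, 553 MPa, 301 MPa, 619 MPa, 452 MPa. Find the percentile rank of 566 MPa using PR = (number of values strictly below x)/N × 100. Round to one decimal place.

77.8

N = 9.
Strictly below 566: 7. Equal to 566: 1.
PR = 7/9 × 100 = 77.8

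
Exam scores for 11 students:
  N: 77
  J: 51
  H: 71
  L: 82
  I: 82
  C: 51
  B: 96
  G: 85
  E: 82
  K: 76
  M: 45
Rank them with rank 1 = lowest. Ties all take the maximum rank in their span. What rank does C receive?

3

Sorted (ascending): 45, 51, 51, 71, 76, 77, 82, 82, 82, 85, 96
The 2 values of 51 occupy positions 2–3 → each gets rank 3.
The 3 values of 82 occupy positions 7–9 → each gets rank 9.
C has value 51 → rank 3.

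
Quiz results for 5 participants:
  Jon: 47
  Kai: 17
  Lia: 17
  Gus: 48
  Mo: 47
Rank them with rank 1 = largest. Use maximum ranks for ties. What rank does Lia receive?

5

Sorted (descending): 48, 47, 47, 17, 17
The 2 values of 47 occupy positions 2–3 → each gets rank 3.
The 2 values of 17 occupy positions 4–5 → each gets rank 5.
Lia has value 17 → rank 5.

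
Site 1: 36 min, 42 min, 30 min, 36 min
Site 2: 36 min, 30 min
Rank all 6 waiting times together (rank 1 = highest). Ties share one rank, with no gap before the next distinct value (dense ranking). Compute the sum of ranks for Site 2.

Sorted (descending): 42, 36, 36, 36, 30, 30
The 3 values of 36 share dense rank 2.
The 2 values of 30 share dense rank 3.
Remaining distinct values take the next consecutive integers.
Site 2 values → pooled ranks: 36→2, 30→3
Rank sum = 2 + 3 = 5

5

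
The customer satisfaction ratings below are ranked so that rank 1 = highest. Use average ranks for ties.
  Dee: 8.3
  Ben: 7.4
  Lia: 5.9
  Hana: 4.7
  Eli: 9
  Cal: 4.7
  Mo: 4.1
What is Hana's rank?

Sorted (descending): 9, 8.3, 7.4, 5.9, 4.7, 4.7, 4.1
The 2 values of 4.7 occupy positions 5–6 → average rank (5+6)/2 = 5.5.
Hana has value 4.7 → rank 5.5.

5.5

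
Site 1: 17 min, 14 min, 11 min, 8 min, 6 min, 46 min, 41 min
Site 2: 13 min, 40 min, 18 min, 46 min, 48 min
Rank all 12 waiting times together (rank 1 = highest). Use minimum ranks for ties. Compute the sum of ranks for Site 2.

23

Sorted (descending): 48, 46, 46, 41, 40, 18, 17, 14, 13, 11, 8, 6
The 2 values of 46 occupy positions 2–3 → each gets rank 2.
Site 2 values → pooled ranks: 13→9, 40→5, 18→6, 46→2, 48→1
Rank sum = 9 + 5 + 6 + 2 + 1 = 23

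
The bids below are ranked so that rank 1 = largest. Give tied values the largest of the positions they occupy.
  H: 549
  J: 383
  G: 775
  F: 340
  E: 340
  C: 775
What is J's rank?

Sorted (descending): 775, 775, 549, 383, 340, 340
The 2 values of 775 occupy positions 1–2 → each gets rank 2.
The 2 values of 340 occupy positions 5–6 → each gets rank 6.
J has value 383 → rank 4.

4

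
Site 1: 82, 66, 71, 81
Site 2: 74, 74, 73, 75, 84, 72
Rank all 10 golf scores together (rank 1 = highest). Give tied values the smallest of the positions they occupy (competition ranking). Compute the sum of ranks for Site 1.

24

Sorted (descending): 84, 82, 81, 75, 74, 74, 73, 72, 71, 66
The 2 values of 74 occupy positions 5–6 → each gets rank 5.
Site 1 values → pooled ranks: 82→2, 66→10, 71→9, 81→3
Rank sum = 2 + 10 + 9 + 3 = 24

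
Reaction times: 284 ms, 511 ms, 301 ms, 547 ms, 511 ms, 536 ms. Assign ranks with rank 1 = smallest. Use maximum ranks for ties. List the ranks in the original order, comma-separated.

Sorted (ascending): 284, 301, 511, 511, 536, 547
The 2 values of 511 occupy positions 3–4 → each gets rank 4.

1, 4, 2, 6, 4, 5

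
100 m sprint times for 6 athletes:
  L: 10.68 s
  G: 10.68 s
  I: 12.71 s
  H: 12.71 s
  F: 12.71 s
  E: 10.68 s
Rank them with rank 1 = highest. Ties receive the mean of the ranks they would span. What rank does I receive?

Sorted (descending): 12.71, 12.71, 12.71, 10.68, 10.68, 10.68
The 3 values of 12.71 occupy positions 1–3 → average rank 2.
The 3 values of 10.68 occupy positions 4–6 → average rank 5.
I has value 12.71 s → rank 2.

2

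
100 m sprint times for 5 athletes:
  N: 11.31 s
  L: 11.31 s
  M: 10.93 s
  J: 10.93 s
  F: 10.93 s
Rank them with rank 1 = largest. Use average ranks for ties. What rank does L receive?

1.5

Sorted (descending): 11.31, 11.31, 10.93, 10.93, 10.93
The 2 values of 11.31 occupy positions 1–2 → average rank (1+2)/2 = 1.5.
The 3 values of 10.93 occupy positions 3–5 → average rank 4.
L has value 11.31 s → rank 1.5.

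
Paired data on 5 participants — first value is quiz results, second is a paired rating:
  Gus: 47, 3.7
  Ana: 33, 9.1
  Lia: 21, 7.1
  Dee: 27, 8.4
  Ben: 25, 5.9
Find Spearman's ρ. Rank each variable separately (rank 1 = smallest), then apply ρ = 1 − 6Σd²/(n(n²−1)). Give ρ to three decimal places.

-0.100

Ranks of variable 1: 5, 4, 1, 3, 2
Ranks of variable 2: 1, 5, 3, 4, 2
d = r₁ − r₂: 4, -1, -2, -1, 0
d²: 16, 1, 4, 1, 0; Σd² = 22
ρ = 1 − 6·22/(5·24) = 1 − 132/120 = -0.100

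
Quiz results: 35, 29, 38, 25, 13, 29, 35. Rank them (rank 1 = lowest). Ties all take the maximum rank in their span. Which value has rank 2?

Sorted (ascending): 13, 25, 29, 29, 35, 35, 38
The 2 values of 29 occupy positions 3–4 → each gets rank 4.
The 2 values of 35 occupy positions 5–6 → each gets rank 6.
Rank 2 → value 25.

25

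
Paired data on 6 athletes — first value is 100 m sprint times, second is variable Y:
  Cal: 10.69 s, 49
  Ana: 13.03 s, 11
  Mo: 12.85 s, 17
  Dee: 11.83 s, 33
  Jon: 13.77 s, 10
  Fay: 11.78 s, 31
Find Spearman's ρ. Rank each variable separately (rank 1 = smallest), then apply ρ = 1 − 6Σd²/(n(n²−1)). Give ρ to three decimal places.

-0.943

Ranks of variable 1: 1, 5, 4, 3, 6, 2
Ranks of variable 2: 6, 2, 3, 5, 1, 4
d = r₁ − r₂: -5, 3, 1, -2, 5, -2
d²: 25, 9, 1, 4, 25, 4; Σd² = 68
ρ = 1 − 6·68/(6·35) = 1 − 408/210 = -0.943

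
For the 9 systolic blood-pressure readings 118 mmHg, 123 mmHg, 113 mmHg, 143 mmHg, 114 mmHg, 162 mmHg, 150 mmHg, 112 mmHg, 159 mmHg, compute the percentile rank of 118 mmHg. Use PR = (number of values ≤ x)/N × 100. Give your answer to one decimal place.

44.4

N = 9.
Strictly below 118: 3. Equal to 118: 1.
PR = 4/9 × 100 = 44.4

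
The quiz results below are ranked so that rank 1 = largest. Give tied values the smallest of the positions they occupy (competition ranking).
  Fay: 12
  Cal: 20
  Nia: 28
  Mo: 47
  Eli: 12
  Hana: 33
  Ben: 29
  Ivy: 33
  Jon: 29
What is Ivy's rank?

Sorted (descending): 47, 33, 33, 29, 29, 28, 20, 12, 12
The 2 values of 33 occupy positions 2–3 → each gets rank 2.
The 2 values of 29 occupy positions 4–5 → each gets rank 4.
The 2 values of 12 occupy positions 8–9 → each gets rank 8.
Ivy has value 33 → rank 2.

2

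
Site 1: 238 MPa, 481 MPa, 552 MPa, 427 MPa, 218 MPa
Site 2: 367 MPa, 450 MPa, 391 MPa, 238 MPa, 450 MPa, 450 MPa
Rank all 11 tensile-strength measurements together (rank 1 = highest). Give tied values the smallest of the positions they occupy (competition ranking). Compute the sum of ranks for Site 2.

33

Sorted (descending): 552, 481, 450, 450, 450, 427, 391, 367, 238, 238, 218
The 3 values of 450 occupy positions 3–5 → each gets rank 3.
The 2 values of 238 occupy positions 9–10 → each gets rank 9.
Site 2 values → pooled ranks: 367→8, 450→3, 391→7, 238→9, 450→3, 450→3
Rank sum = 8 + 3 + 7 + 9 + 3 + 3 = 33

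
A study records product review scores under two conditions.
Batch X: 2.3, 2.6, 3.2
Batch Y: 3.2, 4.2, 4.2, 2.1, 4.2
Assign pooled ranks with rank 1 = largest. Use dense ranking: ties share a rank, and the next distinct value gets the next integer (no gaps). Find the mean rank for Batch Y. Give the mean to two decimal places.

2.00

Sorted (descending): 4.2, 4.2, 4.2, 3.2, 3.2, 2.6, 2.3, 2.1
The 3 values of 4.2 share dense rank 1.
The 2 values of 3.2 share dense rank 2.
Remaining distinct values take the next consecutive integers.
Batch Y values → pooled ranks: 3.2→2, 4.2→1, 4.2→1, 2.1→5, 4.2→1
Mean rank = (2 + 1 + 1 + 5 + 1) / 5 = 2.00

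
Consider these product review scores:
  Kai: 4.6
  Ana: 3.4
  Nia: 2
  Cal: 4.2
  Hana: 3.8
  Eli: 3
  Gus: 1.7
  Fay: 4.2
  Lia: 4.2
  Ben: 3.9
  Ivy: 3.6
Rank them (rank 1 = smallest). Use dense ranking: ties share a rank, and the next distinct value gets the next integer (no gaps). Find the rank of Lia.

Sorted (ascending): 1.7, 2, 3, 3.4, 3.6, 3.8, 3.9, 4.2, 4.2, 4.2, 4.6
The 3 values of 4.2 share dense rank 8.
Remaining distinct values take the next consecutive integers.
Lia has value 4.2 → rank 8.

8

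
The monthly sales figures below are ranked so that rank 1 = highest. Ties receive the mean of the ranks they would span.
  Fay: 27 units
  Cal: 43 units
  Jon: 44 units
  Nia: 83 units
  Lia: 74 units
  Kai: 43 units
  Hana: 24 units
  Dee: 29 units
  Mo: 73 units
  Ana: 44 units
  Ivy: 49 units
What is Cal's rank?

Sorted (descending): 83, 74, 73, 49, 44, 44, 43, 43, 29, 27, 24
The 2 values of 44 occupy positions 5–6 → average rank (5+6)/2 = 5.5.
The 2 values of 43 occupy positions 7–8 → average rank (7+8)/2 = 7.5.
Cal has value 43 units → rank 7.5.

7.5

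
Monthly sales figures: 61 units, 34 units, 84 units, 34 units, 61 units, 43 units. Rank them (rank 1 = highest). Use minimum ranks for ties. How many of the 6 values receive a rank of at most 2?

Sorted (descending): 84, 61, 61, 43, 34, 34
The 2 values of 61 occupy positions 2–3 → each gets rank 2.
The 2 values of 34 occupy positions 5–6 → each gets rank 5.
Ranks ≤ 2: {1, 2, 2} → 3 values.

3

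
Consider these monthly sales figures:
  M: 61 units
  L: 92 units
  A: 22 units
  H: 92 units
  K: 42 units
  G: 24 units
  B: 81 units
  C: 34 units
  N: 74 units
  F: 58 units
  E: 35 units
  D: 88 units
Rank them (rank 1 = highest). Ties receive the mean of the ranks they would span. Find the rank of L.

Sorted (descending): 92, 92, 88, 81, 74, 61, 58, 42, 35, 34, 24, 22
The 2 values of 92 occupy positions 1–2 → average rank (1+2)/2 = 1.5.
L has value 92 units → rank 1.5.

1.5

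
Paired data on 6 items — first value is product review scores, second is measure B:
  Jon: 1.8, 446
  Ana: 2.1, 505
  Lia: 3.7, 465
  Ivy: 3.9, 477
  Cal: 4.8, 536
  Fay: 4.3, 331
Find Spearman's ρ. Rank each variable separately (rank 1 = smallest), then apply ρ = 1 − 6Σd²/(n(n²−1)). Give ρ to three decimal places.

0.257

Ranks of variable 1: 1, 2, 3, 4, 6, 5
Ranks of variable 2: 2, 5, 3, 4, 6, 1
d = r₁ − r₂: -1, -3, 0, 0, 0, 4
d²: 1, 9, 0, 0, 0, 16; Σd² = 26
ρ = 1 − 6·26/(6·35) = 1 − 156/210 = 0.257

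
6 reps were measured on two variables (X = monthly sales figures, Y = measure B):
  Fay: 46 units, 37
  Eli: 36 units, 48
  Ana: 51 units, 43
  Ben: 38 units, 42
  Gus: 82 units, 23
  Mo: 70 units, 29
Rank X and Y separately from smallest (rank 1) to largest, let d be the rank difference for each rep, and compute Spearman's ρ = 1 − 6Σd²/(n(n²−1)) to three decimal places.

-0.829

Ranks of variable 1: 3, 1, 4, 2, 6, 5
Ranks of variable 2: 3, 6, 5, 4, 1, 2
d = r₁ − r₂: 0, -5, -1, -2, 5, 3
d²: 0, 25, 1, 4, 25, 9; Σd² = 64
ρ = 1 − 6·64/(6·35) = 1 − 384/210 = -0.829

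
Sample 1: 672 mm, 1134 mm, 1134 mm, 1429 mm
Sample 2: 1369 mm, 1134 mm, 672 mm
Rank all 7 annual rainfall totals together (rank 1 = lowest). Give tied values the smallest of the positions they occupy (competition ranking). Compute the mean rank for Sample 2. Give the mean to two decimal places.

Sorted (ascending): 672, 672, 1134, 1134, 1134, 1369, 1429
The 2 values of 672 occupy positions 1–2 → each gets rank 1.
The 3 values of 1134 occupy positions 3–5 → each gets rank 3.
Sample 2 values → pooled ranks: 1369→6, 1134→3, 672→1
Mean rank = (6 + 3 + 1) / 3 = 3.33

3.33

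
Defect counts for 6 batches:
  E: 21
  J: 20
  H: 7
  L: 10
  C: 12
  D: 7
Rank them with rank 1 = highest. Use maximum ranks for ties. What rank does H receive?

6

Sorted (descending): 21, 20, 12, 10, 7, 7
The 2 values of 7 occupy positions 5–6 → each gets rank 6.
H has value 7 → rank 6.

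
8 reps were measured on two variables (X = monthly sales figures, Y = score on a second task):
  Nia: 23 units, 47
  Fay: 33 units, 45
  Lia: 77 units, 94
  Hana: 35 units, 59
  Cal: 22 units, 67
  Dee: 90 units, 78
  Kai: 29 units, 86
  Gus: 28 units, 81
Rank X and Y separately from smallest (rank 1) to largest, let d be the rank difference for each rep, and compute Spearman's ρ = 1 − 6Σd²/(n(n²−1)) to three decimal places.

Ranks of variable 1: 2, 5, 7, 6, 1, 8, 4, 3
Ranks of variable 2: 2, 1, 8, 3, 4, 5, 7, 6
d = r₁ − r₂: 0, 4, -1, 3, -3, 3, -3, -3
d²: 0, 16, 1, 9, 9, 9, 9, 9; Σd² = 62
ρ = 1 − 6·62/(8·63) = 1 − 372/504 = 0.262

0.262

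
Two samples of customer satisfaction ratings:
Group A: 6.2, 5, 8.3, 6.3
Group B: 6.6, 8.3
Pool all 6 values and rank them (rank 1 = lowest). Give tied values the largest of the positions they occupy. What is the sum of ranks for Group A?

12

Sorted (ascending): 5, 6.2, 6.3, 6.6, 8.3, 8.3
The 2 values of 8.3 occupy positions 5–6 → each gets rank 6.
Group A values → pooled ranks: 6.2→2, 5→1, 8.3→6, 6.3→3
Rank sum = 2 + 1 + 6 + 3 = 12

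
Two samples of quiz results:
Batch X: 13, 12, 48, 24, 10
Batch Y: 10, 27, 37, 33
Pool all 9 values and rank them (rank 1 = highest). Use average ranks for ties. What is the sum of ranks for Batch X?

27.5

Sorted (descending): 48, 37, 33, 27, 24, 13, 12, 10, 10
The 2 values of 10 occupy positions 8–9 → average rank (8+9)/2 = 8.5.
Batch X values → pooled ranks: 13→6, 12→7, 48→1, 24→5, 10→8.5
Rank sum = 6 + 7 + 1 + 5 + 8.5 = 27.5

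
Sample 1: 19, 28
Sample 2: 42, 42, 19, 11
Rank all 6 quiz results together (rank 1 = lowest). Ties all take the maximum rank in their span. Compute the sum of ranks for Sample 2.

16

Sorted (ascending): 11, 19, 19, 28, 42, 42
The 2 values of 19 occupy positions 2–3 → each gets rank 3.
The 2 values of 42 occupy positions 5–6 → each gets rank 6.
Sample 2 values → pooled ranks: 42→6, 42→6, 19→3, 11→1
Rank sum = 6 + 6 + 3 + 1 = 16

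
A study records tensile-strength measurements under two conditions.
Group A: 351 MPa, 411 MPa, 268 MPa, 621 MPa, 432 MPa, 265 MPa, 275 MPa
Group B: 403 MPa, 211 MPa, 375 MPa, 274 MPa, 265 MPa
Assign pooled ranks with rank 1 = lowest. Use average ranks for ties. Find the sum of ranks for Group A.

Sorted (ascending): 211, 265, 265, 268, 274, 275, 351, 375, 403, 411, 432, 621
The 2 values of 265 occupy positions 2–3 → average rank (2+3)/2 = 2.5.
Group A values → pooled ranks: 351→7, 411→10, 268→4, 621→12, 432→11, 265→2.5, 275→6
Rank sum = 7 + 10 + 4 + 12 + 11 + 2.5 + 6 = 52.5

52.5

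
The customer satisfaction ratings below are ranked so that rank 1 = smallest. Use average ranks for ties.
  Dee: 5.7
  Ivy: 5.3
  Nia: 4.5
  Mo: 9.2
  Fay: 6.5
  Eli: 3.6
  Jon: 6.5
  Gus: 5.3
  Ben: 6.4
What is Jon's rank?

Sorted (ascending): 3.6, 4.5, 5.3, 5.3, 5.7, 6.4, 6.5, 6.5, 9.2
The 2 values of 5.3 occupy positions 3–4 → average rank (3+4)/2 = 3.5.
The 2 values of 6.5 occupy positions 7–8 → average rank (7+8)/2 = 7.5.
Jon has value 6.5 → rank 7.5.

7.5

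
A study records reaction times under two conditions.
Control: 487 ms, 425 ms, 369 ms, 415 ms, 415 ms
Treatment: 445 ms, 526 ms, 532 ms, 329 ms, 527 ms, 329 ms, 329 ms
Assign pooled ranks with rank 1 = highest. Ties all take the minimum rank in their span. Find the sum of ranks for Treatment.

41

Sorted (descending): 532, 527, 526, 487, 445, 425, 415, 415, 369, 329, 329, 329
The 2 values of 415 occupy positions 7–8 → each gets rank 7.
The 3 values of 329 occupy positions 10–12 → each gets rank 10.
Treatment values → pooled ranks: 445→5, 526→3, 532→1, 329→10, 527→2, 329→10, 329→10
Rank sum = 5 + 3 + 1 + 10 + 2 + 10 + 10 = 41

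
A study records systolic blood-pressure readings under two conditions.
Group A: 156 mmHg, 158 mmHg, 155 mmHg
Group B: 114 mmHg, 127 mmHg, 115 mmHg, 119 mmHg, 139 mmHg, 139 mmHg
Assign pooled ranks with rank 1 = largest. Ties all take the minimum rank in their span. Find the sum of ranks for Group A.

6

Sorted (descending): 158, 156, 155, 139, 139, 127, 119, 115, 114
The 2 values of 139 occupy positions 4–5 → each gets rank 4.
Group A values → pooled ranks: 156→2, 158→1, 155→3
Rank sum = 2 + 1 + 3 = 6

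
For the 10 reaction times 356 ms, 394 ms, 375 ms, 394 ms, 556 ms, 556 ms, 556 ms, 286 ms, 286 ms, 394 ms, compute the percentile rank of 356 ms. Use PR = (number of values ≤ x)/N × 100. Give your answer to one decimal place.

30.0

N = 10.
Strictly below 356: 2. Equal to 356: 1.
PR = 3/10 × 100 = 30.0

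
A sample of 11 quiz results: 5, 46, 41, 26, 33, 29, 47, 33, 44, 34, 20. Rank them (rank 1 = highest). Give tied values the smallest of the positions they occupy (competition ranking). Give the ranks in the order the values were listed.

Sorted (descending): 47, 46, 44, 41, 34, 33, 33, 29, 26, 20, 5
The 2 values of 33 occupy positions 6–7 → each gets rank 6.

11, 2, 4, 9, 6, 8, 1, 6, 3, 5, 10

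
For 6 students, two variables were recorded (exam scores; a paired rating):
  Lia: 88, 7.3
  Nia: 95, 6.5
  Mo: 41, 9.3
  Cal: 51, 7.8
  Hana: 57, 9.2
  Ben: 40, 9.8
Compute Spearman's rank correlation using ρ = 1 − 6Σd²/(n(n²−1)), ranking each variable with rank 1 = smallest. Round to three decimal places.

Ranks of variable 1: 5, 6, 2, 3, 4, 1
Ranks of variable 2: 2, 1, 5, 3, 4, 6
d = r₁ − r₂: 3, 5, -3, 0, 0, -5
d²: 9, 25, 9, 0, 0, 25; Σd² = 68
ρ = 1 − 6·68/(6·35) = 1 − 408/210 = -0.943

-0.943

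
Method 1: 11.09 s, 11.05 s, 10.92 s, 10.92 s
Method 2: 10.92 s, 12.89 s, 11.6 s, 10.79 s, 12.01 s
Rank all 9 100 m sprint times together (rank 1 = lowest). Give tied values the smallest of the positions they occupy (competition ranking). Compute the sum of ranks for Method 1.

Sorted (ascending): 10.79, 10.92, 10.92, 10.92, 11.05, 11.09, 11.6, 12.01, 12.89
The 3 values of 10.92 occupy positions 2–4 → each gets rank 2.
Method 1 values → pooled ranks: 11.09→6, 11.05→5, 10.92→2, 10.92→2
Rank sum = 6 + 5 + 2 + 2 = 15

15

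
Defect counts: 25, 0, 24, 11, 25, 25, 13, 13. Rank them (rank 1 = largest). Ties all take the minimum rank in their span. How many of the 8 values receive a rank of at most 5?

Sorted (descending): 25, 25, 25, 24, 13, 13, 11, 0
The 3 values of 25 occupy positions 1–3 → each gets rank 1.
The 2 values of 13 occupy positions 5–6 → each gets rank 5.
Ranks ≤ 5: {1, 1, 1, 4, 5, 5} → 6 values.

6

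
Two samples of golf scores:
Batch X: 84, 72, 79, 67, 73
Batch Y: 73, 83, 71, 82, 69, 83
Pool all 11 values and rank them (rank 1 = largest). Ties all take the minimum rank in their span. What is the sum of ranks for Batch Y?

Sorted (descending): 84, 83, 83, 82, 79, 73, 73, 72, 71, 69, 67
The 2 values of 83 occupy positions 2–3 → each gets rank 2.
The 2 values of 73 occupy positions 6–7 → each gets rank 6.
Batch Y values → pooled ranks: 73→6, 83→2, 71→9, 82→4, 69→10, 83→2
Rank sum = 6 + 2 + 9 + 4 + 10 + 2 = 33

33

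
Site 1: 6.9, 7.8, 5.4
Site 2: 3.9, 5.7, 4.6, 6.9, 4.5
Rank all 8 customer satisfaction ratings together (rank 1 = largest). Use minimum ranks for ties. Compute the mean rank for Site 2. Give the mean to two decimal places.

5.40

Sorted (descending): 7.8, 6.9, 6.9, 5.7, 5.4, 4.6, 4.5, 3.9
The 2 values of 6.9 occupy positions 2–3 → each gets rank 2.
Site 2 values → pooled ranks: 3.9→8, 5.7→4, 4.6→6, 6.9→2, 4.5→7
Mean rank = (8 + 4 + 6 + 2 + 7) / 5 = 5.40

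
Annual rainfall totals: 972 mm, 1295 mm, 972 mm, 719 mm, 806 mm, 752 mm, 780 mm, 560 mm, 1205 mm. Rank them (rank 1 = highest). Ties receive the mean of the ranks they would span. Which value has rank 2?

Sorted (descending): 1295, 1205, 972, 972, 806, 780, 752, 719, 560
The 2 values of 972 occupy positions 3–4 → average rank (3+4)/2 = 3.5.
Rank 2 → value 1205.

1205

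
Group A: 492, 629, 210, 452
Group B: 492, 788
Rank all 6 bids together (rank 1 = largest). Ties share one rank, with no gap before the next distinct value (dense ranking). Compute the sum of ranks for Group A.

14

Sorted (descending): 788, 629, 492, 492, 452, 210
The 2 values of 492 share dense rank 3.
Remaining distinct values take the next consecutive integers.
Group A values → pooled ranks: 492→3, 629→2, 210→5, 452→4
Rank sum = 3 + 2 + 5 + 4 = 14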